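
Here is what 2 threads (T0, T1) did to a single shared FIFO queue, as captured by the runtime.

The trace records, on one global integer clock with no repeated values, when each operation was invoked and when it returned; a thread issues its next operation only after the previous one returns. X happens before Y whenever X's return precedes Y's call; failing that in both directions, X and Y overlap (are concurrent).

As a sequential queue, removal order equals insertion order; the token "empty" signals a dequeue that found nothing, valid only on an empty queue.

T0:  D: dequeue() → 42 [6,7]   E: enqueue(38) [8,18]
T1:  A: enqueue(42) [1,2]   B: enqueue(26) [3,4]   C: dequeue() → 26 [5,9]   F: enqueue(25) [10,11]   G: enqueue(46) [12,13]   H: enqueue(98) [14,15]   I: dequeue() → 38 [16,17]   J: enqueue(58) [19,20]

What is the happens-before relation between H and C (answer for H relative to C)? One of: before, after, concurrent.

H spans [14,15], C spans [5,9]
resp(C)=9 < inv(H)=14

after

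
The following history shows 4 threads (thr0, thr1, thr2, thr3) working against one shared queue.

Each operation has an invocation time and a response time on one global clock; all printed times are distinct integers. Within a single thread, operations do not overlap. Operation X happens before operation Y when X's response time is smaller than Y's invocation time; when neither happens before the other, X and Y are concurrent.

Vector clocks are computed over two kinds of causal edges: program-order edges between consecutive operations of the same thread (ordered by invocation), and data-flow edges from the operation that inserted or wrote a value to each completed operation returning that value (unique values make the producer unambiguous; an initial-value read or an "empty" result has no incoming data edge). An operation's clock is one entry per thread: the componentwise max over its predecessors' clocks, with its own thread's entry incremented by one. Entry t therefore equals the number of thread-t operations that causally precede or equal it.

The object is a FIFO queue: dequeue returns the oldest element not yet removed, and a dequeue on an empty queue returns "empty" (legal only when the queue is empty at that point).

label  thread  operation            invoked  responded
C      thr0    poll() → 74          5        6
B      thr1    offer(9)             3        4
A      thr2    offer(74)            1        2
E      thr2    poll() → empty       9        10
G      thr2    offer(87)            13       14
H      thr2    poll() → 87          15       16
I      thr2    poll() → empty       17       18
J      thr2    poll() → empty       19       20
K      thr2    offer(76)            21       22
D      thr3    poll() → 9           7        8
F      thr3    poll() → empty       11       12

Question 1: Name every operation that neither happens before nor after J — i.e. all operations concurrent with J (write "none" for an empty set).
Answer: none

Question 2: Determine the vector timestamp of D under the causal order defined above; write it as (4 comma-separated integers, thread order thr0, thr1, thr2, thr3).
Answer: (0, 1, 0, 1)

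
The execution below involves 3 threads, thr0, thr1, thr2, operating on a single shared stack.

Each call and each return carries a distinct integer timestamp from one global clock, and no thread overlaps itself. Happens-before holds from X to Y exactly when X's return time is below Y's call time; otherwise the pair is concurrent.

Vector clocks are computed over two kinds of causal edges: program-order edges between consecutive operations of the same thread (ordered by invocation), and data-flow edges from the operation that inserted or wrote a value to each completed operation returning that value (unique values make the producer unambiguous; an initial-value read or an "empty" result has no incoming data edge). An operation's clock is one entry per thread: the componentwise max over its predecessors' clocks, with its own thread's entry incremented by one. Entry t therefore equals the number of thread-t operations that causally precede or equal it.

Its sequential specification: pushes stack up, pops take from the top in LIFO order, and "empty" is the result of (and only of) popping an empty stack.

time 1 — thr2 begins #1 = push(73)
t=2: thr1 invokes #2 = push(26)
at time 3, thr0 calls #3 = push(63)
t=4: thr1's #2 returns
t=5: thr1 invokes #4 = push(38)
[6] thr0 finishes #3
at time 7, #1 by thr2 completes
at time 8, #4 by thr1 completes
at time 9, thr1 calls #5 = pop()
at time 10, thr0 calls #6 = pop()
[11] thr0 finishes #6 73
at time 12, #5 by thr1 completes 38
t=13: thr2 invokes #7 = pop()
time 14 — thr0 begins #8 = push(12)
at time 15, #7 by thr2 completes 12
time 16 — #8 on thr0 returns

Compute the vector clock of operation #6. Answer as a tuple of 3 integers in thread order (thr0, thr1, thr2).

VC(#1, invoked at 1): no causal predecessors; +1 on thr2 → (0, 0, 1)
VC(#2, invoked at 2): no causal predecessors; +1 on thr1 → (0, 1, 0)
VC(#3, invoked at 3): no causal predecessors; +1 on thr0 → (1, 0, 0)
merge at #4 (invoked 5): VC(#2)=(0, 1, 0), own-thread bump on thr1 → (0, 2, 0)
merge at #5 (invoked 9): VC(#4)=(0, 2, 0), own-thread bump on thr1 → (0, 3, 0)
merge at #6 (invoked 10): VC(#1)=(0, 0, 1), VC(#3)=(1, 0, 0), own-thread bump on thr0 → (2, 0, 1)
merge at #8 (invoked 14): VC(#6)=(2, 0, 1), own-thread bump on thr0 → (3, 0, 1)
merge at #7 (invoked 13): VC(#1)=(0, 0, 1), VC(#8)=(3, 0, 1), own-thread bump on thr2 → (3, 0, 2)
target: VC(#6) = (2, 0, 1)

(2, 0, 1)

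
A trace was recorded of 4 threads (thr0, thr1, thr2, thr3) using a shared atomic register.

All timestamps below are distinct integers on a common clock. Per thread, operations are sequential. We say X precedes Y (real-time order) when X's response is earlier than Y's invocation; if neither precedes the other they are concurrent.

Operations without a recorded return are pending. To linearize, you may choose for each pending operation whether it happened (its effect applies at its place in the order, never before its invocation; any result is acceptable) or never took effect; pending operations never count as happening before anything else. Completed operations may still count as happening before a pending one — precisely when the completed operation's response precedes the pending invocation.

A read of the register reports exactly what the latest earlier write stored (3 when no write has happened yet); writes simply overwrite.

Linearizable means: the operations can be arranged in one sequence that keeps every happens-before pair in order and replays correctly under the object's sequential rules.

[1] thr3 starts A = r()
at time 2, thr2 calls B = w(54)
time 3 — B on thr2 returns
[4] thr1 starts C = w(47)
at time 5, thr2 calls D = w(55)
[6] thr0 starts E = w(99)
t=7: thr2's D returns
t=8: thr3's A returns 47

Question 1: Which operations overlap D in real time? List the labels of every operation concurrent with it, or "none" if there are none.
D spans [5,7]; an op avoiding the whole window 5..7 is ordered, any other is concurrent
A [1,8]: concurrent
B [2,3]: before
C [4,…): concurrent
E [6,…): concurrent

A, C, E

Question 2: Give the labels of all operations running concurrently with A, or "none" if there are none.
concurrent with A ([1,8]): every op whose interval crosses 1..8
B [2,3]: concurrent
C [4,…): concurrent
D [5,7]: concurrent
E [6,…): concurrent

B, C, D, E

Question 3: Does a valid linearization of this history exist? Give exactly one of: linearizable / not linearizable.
a witness: B, C, A, D
after step 1 (B w(54)): value 54
after step 2 (C w(47) (pending, included)): value 47
after step 3 (A r() → 47): value 47
after step 4 (D w(55)): value 55

linearizable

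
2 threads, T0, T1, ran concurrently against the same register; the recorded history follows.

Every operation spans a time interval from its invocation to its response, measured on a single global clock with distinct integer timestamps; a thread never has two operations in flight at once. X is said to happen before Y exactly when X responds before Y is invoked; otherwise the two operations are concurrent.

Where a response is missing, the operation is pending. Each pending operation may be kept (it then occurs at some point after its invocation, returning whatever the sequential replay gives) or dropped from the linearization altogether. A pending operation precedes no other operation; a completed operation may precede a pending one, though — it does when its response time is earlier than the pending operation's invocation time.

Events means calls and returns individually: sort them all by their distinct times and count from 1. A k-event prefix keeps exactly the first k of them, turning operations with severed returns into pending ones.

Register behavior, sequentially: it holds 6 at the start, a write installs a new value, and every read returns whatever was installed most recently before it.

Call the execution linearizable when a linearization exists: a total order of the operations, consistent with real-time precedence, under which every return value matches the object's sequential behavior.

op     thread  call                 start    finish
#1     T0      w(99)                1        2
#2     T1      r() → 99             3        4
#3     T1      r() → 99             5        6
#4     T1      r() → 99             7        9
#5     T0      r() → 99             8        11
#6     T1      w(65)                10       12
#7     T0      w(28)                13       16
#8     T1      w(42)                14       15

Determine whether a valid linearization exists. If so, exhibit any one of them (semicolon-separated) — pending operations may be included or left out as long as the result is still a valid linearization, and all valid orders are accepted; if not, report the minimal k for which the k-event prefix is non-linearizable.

linearizable — witness: #1; #2; #3; #4; #5; #6; #7; #8

after step 1 (#1 w(99)): value 99
after step 2 (#2 r() → 99): value 99
after step 3 (#3 r() → 99): value 99
after step 4 (#4 r() → 99): value 99
after step 5 (#5 r() → 99): value 99
after step 6 (#6 w(65)): value 65
after step 7 (#7 w(28)): value 28
after step 8 (#8 w(42)): value 42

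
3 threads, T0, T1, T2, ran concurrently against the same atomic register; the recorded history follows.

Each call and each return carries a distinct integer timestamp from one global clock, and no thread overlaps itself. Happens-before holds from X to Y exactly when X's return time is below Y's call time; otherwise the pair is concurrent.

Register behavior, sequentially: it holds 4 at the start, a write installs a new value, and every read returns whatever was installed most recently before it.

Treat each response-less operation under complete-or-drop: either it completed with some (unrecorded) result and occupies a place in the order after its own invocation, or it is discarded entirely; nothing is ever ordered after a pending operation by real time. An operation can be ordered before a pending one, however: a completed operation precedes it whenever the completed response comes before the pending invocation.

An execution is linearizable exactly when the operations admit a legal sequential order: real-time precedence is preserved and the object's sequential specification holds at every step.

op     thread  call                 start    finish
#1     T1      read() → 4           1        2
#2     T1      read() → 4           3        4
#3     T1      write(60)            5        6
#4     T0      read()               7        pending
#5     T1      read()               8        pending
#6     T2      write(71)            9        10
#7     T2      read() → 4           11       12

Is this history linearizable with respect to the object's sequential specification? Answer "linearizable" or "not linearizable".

cut after 11 events: linearizable; cut after 12 events (#7 responds, time 12): not linearizable
one real-time candidate order over the 5 completed operations — the atomic register replay rejects it
no escape via the 2 pending operations (#4, #5): every completion choice fails
for example #1, #2, #3, #6, #7 (pending dropped) fails at step 5: #7 read() → 4 is not legal there

not linearizable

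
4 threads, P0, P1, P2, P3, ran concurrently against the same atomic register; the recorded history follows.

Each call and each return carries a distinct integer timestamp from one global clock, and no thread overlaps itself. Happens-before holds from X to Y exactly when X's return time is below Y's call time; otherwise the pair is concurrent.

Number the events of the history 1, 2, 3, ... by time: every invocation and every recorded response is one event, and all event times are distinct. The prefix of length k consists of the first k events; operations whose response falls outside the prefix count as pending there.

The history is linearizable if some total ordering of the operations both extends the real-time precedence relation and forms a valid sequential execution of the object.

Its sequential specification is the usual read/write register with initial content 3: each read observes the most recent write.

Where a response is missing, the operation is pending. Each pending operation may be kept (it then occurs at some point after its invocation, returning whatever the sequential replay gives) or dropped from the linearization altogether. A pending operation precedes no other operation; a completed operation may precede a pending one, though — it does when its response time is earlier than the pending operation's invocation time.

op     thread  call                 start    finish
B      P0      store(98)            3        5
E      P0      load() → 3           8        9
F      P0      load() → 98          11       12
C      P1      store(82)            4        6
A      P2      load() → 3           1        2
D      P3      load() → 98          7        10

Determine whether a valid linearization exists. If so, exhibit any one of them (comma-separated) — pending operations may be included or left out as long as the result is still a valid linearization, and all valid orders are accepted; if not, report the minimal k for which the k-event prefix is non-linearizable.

not linearizable — minimal violating prefix: 9 events

cut after 8 events: linearizable; cut after 9 events (E responds, time 9): not linearizable
no legal order exists: 2 real-time-consistent candidates over 4 completed atomic register operations, all rejected
include/drop combinations of the 1 pending operation (D) were all tried; none helps
one such order, A, B, C, E (pending dropped), breaks at step 4 where E load() → 3 is illegal
one such order, A, C, B, E (pending dropped), breaks at step 4 where E load() → 3 is illegal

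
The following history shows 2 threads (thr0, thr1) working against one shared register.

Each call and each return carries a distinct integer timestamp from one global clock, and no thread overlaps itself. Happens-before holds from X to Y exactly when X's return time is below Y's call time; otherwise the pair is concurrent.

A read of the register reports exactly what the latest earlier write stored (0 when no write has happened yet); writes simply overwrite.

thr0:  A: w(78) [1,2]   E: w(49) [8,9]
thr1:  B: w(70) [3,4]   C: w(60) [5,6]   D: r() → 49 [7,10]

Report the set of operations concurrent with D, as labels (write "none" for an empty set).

E

D runs from 7 to 10; window-overlapping ops are concurrent
A [1,2]: before
B [3,4]: before
C [5,6]: before
E [8,9]: concurrent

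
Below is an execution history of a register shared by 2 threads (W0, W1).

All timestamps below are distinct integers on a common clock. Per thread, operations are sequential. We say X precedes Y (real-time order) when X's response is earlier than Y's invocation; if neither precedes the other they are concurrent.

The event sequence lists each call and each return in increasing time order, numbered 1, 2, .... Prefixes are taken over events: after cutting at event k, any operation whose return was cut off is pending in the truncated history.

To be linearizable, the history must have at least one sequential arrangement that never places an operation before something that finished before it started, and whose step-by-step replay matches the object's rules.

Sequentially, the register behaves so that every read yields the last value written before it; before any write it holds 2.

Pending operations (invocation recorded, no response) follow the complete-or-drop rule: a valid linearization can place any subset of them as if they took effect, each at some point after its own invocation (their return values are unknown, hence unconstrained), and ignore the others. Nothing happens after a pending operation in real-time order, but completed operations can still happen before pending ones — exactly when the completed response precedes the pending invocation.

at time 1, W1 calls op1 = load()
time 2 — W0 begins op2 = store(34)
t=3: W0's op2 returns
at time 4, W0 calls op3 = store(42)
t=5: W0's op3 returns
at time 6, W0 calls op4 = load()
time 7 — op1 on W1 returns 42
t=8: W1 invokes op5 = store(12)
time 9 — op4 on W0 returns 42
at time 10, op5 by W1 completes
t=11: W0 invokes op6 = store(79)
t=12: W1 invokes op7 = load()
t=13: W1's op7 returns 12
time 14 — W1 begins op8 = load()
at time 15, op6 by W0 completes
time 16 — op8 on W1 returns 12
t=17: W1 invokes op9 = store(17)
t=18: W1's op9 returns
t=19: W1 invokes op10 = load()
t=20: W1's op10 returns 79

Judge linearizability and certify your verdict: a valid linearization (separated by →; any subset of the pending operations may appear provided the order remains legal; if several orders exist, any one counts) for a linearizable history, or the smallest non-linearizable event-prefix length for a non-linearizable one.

not linearizable — minimal violating prefix: 20 events

already the first 20 events (up to op10's response at time 20) admit no linearization; the first 19 still do
real-time-consistent orders of the 10 completed operations: 21 — all fail the register replay
sample order op1, op2, op3, op4, op5, op6, op7, op8, op9, op10 stalls at step 1 — op1 load() → 42 has no legal effect
sample order op1, op2, op3, op4, op5, op7, op6, op8, op9, op10 stalls at step 1 — op1 load() → 42 has no legal effect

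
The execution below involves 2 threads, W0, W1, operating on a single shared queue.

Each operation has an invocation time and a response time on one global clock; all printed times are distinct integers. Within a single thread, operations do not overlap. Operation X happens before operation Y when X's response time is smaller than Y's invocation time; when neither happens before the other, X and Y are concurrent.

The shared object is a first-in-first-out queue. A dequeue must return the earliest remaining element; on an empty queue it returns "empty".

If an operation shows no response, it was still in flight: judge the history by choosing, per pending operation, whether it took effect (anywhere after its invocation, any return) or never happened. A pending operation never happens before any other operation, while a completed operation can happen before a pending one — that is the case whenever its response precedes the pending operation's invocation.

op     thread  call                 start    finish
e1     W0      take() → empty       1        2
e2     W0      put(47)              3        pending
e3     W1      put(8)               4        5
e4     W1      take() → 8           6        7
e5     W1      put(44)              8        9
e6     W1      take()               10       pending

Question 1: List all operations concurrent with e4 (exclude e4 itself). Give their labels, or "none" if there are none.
e4 spans [6,7]; an op avoiding the whole window 6..7 is ordered, any other is concurrent
e1 [1,2]: before
e2 [3,…): concurrent
e3 [4,5]: before
e5 [8,9]: after
e6 [10,…): after

e2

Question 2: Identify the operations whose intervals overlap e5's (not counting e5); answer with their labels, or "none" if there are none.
concurrent with e5 ([8,9]): every op whose interval crosses 8..9
e1 [1,2]: before
e2 [3,…): concurrent
e3 [4,5]: before
e4 [6,7]: before
e6 [10,…): after

e2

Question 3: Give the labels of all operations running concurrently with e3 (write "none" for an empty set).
e3 spans [4,5]: anything still running between times 4 and 5 counts as concurrent
e1 [1,2]: before
e2 [3,…): concurrent
e4 [6,7]: after
e5 [8,9]: after
e6 [10,…): after

e2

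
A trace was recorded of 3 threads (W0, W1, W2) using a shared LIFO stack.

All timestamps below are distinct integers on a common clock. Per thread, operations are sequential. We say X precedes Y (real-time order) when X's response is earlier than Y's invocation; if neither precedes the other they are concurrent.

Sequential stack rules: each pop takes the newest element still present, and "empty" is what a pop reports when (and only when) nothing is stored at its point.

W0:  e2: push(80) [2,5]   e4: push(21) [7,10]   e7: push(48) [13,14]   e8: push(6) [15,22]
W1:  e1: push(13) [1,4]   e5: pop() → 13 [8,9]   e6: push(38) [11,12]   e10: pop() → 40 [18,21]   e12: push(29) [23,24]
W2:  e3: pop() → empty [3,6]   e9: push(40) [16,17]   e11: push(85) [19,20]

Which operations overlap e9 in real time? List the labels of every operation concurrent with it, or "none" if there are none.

e9 runs from 16 to 17; window-overlapping ops are concurrent
e1 [1,4]: before
e2 [2,5]: before
e3 [3,6]: before
e4 [7,10]: before
e5 [8,9]: before
e6 [11,12]: before
e7 [13,14]: before
e8 [15,22]: concurrent
e10 [18,21]: after
e11 [19,20]: after
e12 [23,24]: after

e8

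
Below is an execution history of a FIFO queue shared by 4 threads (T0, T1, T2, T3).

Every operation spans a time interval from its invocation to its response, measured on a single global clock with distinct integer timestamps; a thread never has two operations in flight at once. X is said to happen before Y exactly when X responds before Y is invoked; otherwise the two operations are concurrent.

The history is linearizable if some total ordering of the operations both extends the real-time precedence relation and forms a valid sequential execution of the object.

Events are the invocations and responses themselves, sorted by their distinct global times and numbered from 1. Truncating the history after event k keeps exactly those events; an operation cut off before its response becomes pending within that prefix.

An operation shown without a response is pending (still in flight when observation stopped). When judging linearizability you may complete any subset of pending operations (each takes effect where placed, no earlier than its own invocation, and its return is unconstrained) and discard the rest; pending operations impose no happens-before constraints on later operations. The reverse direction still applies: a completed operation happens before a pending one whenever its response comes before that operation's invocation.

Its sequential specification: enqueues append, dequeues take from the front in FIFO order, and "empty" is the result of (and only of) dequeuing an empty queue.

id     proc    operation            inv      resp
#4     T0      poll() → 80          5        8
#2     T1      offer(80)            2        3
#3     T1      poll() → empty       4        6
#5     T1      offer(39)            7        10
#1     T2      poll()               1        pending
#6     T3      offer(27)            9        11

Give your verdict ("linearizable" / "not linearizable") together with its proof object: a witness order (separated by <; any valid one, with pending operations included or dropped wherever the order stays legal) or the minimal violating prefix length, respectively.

step 1: #1 poll() (pending, included) — queue <>
step 2: #2 offer(80) — queue <80>
step 3: #4 poll() → 80 — queue <>
step 4: #3 poll() → empty — queue <>
step 5: #5 offer(39) — queue <39>
step 6: #6 offer(27) — queue <39,27>

linearizable — witness: #1 < #2 < #4 < #3 < #5 < #6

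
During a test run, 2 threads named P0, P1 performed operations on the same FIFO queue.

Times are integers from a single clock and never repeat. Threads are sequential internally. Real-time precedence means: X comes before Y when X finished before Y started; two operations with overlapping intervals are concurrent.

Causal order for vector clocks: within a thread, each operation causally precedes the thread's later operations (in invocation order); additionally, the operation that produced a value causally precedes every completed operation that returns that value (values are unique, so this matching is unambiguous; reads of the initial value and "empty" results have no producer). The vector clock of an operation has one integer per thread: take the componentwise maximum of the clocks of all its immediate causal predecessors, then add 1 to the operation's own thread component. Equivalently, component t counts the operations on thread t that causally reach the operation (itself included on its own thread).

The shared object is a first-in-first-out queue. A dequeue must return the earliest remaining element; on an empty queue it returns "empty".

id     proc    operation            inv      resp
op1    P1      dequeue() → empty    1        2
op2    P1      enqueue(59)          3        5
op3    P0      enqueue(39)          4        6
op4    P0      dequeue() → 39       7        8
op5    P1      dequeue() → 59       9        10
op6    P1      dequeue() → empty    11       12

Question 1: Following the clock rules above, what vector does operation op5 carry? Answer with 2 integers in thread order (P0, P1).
invoked at 1, op1 has no predecessors; its own P1 bump gives (0, 1)
invoked at 4, op3 has no predecessors; its own P0 bump gives (1, 0)
invoked at 3, op2 merges VC(op1)=(0, 1) and bumps P1's slot → (0, 2)
invoked at 7, op4 merges VC(op3)=(1, 0) and bumps P0's slot → (2, 0)
invoked at 9, op5 merges VC(op2)=(0, 2) and bumps P1's slot → (0, 3)
invoked at 11, op6 merges VC(op5)=(0, 3) and bumps P1's slot → (0, 4)
target: VC(op5) = (0, 3)

(0, 3)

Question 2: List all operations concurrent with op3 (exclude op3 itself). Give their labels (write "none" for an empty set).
overlap test against op3 [4,6]: concurrent iff the interval meets 4..6
op1 [1,2]: before
op2 [3,5]: concurrent
op4 [7,8]: after
op5 [9,10]: after
op6 [11,12]: after

op2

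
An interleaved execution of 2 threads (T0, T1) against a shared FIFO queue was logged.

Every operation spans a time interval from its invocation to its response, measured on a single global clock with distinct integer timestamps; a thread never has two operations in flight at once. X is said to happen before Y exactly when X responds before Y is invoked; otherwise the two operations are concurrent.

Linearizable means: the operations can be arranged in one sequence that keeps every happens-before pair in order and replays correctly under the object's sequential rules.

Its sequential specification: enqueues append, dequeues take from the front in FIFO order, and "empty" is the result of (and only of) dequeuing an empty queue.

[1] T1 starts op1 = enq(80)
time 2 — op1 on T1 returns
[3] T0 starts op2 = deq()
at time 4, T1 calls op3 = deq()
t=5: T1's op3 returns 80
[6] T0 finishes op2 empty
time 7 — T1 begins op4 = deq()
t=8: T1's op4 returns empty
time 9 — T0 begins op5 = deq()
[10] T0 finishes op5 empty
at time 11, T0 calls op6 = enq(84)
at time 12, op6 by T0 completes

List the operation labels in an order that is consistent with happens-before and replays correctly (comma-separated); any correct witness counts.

op1, op3, op2, op4, op5, op6

1. op1 enq(80), leaving queue <80>
2. op3 deq() → 80, leaving queue <>
3. op2 deq() → empty, leaving queue <>
4. op4 deq() → empty, leaving queue <>
5. op5 deq() → empty, leaving queue <>
6. op6 enq(84), leaving queue <84>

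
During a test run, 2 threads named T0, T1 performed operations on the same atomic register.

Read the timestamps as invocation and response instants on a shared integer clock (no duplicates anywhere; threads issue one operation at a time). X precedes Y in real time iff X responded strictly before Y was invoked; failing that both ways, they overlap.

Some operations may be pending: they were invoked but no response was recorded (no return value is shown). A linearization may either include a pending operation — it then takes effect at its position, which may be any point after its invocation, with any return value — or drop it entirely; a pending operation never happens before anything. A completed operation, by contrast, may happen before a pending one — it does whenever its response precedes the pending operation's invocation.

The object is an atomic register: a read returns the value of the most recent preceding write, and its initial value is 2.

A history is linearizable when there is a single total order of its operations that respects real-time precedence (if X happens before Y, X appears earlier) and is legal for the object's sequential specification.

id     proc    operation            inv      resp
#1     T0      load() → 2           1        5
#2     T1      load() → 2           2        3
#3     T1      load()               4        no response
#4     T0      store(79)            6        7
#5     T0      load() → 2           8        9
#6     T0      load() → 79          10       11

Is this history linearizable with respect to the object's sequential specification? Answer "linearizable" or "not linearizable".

prefix check: 1..8 passes, 1..9 fails once #5's time-9 response joins
real-time-consistent orders of the 4 completed operations: 2 — all fail the atomic register replay
no completion choice of the 1 pending operation (#3) rescues it — every subset was tried
e.g. #1, #2, #4, #5 (pending dropped): illegal at step 4, since #5 load() → 2 cannot apply there
e.g. #2, #1, #4, #5 (pending dropped): illegal at step 4, since #5 load() → 2 cannot apply there

not linearizable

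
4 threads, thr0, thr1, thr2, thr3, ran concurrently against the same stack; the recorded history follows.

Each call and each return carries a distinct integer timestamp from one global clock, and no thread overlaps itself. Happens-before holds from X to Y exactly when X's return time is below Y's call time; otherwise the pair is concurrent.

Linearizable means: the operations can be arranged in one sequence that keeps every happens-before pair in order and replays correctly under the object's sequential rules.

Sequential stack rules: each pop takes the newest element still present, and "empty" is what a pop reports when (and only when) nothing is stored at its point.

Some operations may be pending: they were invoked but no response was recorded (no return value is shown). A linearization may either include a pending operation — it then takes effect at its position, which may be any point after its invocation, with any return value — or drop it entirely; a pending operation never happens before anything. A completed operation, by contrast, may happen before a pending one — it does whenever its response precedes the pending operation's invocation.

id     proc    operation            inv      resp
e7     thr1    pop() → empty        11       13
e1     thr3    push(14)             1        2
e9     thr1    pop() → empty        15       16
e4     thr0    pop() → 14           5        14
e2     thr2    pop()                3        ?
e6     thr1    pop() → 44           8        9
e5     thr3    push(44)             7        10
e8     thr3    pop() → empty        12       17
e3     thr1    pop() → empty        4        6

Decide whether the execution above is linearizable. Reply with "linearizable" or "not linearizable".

a witness: e1, e4, e2, e3, e5, e6, e7, e8, e9
1. e1 push(14), leaving stack <14>
2. e4 pop() → 14, leaving stack <>
3. e2 pop() (pending, included), leaving stack <>
4. e3 pop() → empty, leaving stack <>
5. e5 push(44), leaving stack <44>
6. e6 pop() → 44, leaving stack <>
7. e7 pop() → empty, leaving stack <>
8. e8 pop() → empty, leaving stack <>
9. e9 pop() → empty, leaving stack <>

linearizable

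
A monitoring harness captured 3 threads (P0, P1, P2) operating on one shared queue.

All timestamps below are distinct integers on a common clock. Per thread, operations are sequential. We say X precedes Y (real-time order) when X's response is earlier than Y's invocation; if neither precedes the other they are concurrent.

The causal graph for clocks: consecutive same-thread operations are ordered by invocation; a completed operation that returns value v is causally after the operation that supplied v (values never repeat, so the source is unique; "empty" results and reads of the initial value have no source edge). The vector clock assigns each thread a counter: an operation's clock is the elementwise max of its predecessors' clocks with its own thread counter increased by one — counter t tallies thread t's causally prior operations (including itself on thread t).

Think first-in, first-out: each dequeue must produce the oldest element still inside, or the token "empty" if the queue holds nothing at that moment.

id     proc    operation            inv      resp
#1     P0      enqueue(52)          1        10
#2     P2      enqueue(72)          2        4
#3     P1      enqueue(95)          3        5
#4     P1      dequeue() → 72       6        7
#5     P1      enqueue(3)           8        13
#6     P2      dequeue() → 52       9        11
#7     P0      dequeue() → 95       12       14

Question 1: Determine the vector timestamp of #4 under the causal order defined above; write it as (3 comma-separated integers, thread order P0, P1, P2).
(0, 2, 1)

invoked at 2, #2 has no predecessors; its own P2 bump gives (0, 0, 1)
invoked at 3, #3 has no predecessors; its own P1 bump gives (0, 1, 0)
invoked at 1, #1 has no predecessors; its own P0 bump gives (1, 0, 0)
merge at #4 (invoked 6): VC(#2)=(0, 0, 1), VC(#3)=(0, 1, 0), own-thread bump on P1 → (0, 2, 1)
merge at #6 (invoked 9): VC(#1)=(1, 0, 0), VC(#2)=(0, 0, 1), own-thread bump on P2 → (1, 0, 2)
merge at #7 (invoked 12): VC(#1)=(1, 0, 0), VC(#3)=(0, 1, 0), own-thread bump on P0 → (2, 1, 0)
merge at #5 (invoked 8): VC(#4)=(0, 2, 1), own-thread bump on P1 → (0, 3, 1)
target: VC(#4) = (0, 2, 1)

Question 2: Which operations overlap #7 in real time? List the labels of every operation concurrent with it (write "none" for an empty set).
#5

#7 spans [12,14]; an op avoiding the whole window 12..14 is ordered, any other is concurrent
#1 [1,10]: before
#2 [2,4]: before
#3 [3,5]: before
#4 [6,7]: before
#5 [8,13]: concurrent
#6 [9,11]: before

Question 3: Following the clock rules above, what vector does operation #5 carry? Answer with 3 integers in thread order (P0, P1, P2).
(0, 3, 1)

no predecessors for #2 (invoked 2): P2 increments from zero → (0, 0, 1)
no predecessors for #3 (invoked 3): P1 increments from zero → (0, 1, 0)
no predecessors for #1 (invoked 1): P0 increments from zero → (1, 0, 0)
#4, invoked 6, takes VC(#2)=(0, 0, 1), VC(#3)=(0, 1, 0) under max, adds 1 for P1 → (0, 2, 1)
#6, invoked 9, takes VC(#1)=(1, 0, 0), VC(#2)=(0, 0, 1) under max, adds 1 for P2 → (1, 0, 2)
#7, invoked 12, takes VC(#1)=(1, 0, 0), VC(#3)=(0, 1, 0) under max, adds 1 for P0 → (2, 1, 0)
#5, invoked 8, takes VC(#4)=(0, 2, 1) under max, adds 1 for P1 → (0, 3, 1)
target: VC(#5) = (0, 3, 1)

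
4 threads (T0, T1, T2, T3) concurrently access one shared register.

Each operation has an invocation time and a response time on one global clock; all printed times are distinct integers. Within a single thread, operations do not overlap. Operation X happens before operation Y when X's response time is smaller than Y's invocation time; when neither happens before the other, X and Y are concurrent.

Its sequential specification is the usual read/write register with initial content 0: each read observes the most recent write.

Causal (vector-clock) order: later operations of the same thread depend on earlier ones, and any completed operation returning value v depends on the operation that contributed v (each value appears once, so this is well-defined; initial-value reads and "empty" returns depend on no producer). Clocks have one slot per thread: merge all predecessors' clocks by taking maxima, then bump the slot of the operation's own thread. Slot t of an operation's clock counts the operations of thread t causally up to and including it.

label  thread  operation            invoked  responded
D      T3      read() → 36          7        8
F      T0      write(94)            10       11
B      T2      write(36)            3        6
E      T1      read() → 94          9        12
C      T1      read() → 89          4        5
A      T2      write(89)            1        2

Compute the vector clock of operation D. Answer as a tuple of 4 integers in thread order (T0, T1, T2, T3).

(0, 0, 2, 1)

root op A, invoked 1: fresh clock plus T2's own tick → (0, 0, 1, 0)
root op F, invoked 10: fresh clock plus T0's own tick → (1, 0, 0, 0)
merge at B (invoked 3): VC(A)=(0, 0, 1, 0), own-thread bump on T2 → (0, 0, 2, 0)
merge at C (invoked 4): VC(A)=(0, 0, 1, 0), own-thread bump on T1 → (0, 1, 1, 0)
merge at D (invoked 7): VC(B)=(0, 0, 2, 0), own-thread bump on T3 → (0, 0, 2, 1)
merge at E (invoked 9): VC(C)=(0, 1, 1, 0), VC(F)=(1, 0, 0, 0), own-thread bump on T1 → (1, 2, 1, 0)
target: VC(D) = (0, 0, 2, 1)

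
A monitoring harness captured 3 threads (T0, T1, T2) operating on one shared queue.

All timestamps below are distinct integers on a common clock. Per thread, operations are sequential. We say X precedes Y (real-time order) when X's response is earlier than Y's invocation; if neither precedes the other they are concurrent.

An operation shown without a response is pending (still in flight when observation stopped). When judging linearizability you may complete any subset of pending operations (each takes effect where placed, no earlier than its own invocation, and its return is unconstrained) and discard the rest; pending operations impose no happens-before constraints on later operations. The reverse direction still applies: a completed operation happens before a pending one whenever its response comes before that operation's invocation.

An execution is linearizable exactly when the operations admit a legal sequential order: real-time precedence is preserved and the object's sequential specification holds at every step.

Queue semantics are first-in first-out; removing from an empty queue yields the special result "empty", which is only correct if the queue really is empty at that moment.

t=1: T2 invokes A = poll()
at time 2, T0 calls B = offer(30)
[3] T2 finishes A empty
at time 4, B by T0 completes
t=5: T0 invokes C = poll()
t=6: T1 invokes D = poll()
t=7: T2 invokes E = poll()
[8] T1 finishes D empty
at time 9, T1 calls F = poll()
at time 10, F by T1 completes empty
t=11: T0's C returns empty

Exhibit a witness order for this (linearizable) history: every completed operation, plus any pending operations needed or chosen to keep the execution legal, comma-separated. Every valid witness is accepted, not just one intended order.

A, B, E, C, D, F

1. A poll() → empty, leaving queue <>
2. B offer(30), leaving queue <30>
3. E poll() (pending, included), leaving queue <>
4. C poll() → empty, leaving queue <>
5. D poll() → empty, leaving queue <>
6. F poll() → empty, leaving queue <>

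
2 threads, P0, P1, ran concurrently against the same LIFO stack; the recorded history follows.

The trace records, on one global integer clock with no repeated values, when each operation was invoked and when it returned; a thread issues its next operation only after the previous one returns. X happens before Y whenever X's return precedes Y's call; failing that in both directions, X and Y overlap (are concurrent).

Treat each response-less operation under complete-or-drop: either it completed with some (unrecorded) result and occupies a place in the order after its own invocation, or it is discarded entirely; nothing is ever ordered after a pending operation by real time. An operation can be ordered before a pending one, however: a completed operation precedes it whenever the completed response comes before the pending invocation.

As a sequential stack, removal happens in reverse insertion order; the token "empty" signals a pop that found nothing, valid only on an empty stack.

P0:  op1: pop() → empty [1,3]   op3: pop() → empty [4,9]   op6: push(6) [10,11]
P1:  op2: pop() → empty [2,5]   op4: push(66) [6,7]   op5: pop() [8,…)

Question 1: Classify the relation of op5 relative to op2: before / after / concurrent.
after

op5 spans [8,…), op2 spans [2,5]
resp(op2)=5 < inv(op5)=8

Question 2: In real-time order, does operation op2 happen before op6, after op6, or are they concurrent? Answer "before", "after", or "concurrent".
before

op2 spans [2,5], op6 spans [10,11]
resp(op2)=5 < inv(op6)=10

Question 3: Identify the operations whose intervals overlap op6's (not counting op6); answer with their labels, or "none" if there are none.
op5

op6 spans [10,11]: anything still running between times 10 and 11 counts as concurrent
op1 [1,3]: before
op2 [2,5]: before
op3 [4,9]: before
op4 [6,7]: before
op5 [8,…): concurrent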